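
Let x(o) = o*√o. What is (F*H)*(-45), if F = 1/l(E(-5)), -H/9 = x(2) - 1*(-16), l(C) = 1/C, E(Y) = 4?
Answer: 25920 + 3240*√2 ≈ 30502.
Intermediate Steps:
x(o) = o^(3/2)
H = -144 - 18*√2 (H = -9*(2^(3/2) - 1*(-16)) = -9*(2*√2 + 16) = -9*(16 + 2*√2) = -144 - 18*√2 ≈ -169.46)
F = 4 (F = 1/(1/4) = 1/(¼) = 4)
(F*H)*(-45) = (4*(-144 - 18*√2))*(-45) = (-576 - 72*√2)*(-45) = 25920 + 3240*√2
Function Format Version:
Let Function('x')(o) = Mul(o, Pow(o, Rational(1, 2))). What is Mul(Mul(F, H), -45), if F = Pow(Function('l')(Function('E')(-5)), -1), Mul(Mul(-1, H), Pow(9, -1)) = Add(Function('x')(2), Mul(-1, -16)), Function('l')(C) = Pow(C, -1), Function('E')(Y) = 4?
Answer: Add(25920, Mul(3240, Pow(2, Rational(1, 2)))) ≈ 30502.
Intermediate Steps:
Function('x')(o) = Pow(o, Rational(3, 2))
H = Add(-144, Mul(-18, Pow(2, Rational(1, 2)))) (H = Mul(-9, Add(Pow(2, Rational(3, 2)), Mul(-1, -16))) = Mul(-9, Add(Mul(2, Pow(2, Rational(1, 2))), 16)) = Mul(-9, Add(16, Mul(2, Pow(2, Rational(1, 2))))) = Add(-144, Mul(-18, Pow(2, Rational(1, 2)))) ≈ -169.46)
F = 4 (F = Pow(Pow(4, -1), -1) = Pow(Rational(1, 4), -1) = 4)
Mul(Mul(F, H), -45) = Mul(Mul(4, Add(-144, Mul(-18, Pow(2, Rational(1, 2))))), -45) = Mul(Add(-576, Mul(-72, Pow(2, Rational(1, 2)))), -45) = Add(25920, Mul(3240, Pow(2, Rational(1, 2))))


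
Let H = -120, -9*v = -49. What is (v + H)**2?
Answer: 1062961/81 ≈ 13123.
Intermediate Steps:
v = 49/9 (v = -1/9*(-49) = 49/9 ≈ 5.4444)
(v + H)**2 = (49/9 - 120)**2 = (-1031/9)**2 = 1062961/81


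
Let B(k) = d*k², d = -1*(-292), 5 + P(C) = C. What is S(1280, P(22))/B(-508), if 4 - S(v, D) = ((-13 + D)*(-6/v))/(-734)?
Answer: 469757/8849654558720 ≈ 5.3082e-8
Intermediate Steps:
P(C) = -5 + C
d = 292
B(k) = 292*k²
S(v, D) = 4 - 3*(-13 + D)/(367*v) (S(v, D) = 4 - (-13 + D)*(-6/v)/(-734) = 4 - (-6*(-13 + D)/v)*(-1)/734 = 4 - 3*(-13 + D)/(367*v))
S(1280, P(22))/B(-508) = ((1/367)*(39 - 3*(-5 + 22) + 1468*1280)/1280)/((292*(-508)²)) = ((1/367)*(1/1280)*(39 - 3*17 + 1879040))/((292*258064)) = ((1/367)*(1/1280)*(39 - 51 + 1879040))/75354688 = ((1/367)*(1/1280)*1879028)*(1/75354688) = (469757/117440)*(1/75354688) = 469757/8849654558720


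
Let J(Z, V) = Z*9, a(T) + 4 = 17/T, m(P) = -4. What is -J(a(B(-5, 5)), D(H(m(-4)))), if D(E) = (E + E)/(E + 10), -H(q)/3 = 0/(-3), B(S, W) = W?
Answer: 27/5 ≈ 5.4000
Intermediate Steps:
H(q) = 0 (H(q) = -0/(-3) = -0*(-1)/3 = -3*0 = 0)
a(T) = -4 + 17/T
D(E) = 2*E/(10 + E) (D(E) = (2*E)/(10 + E) = 2*E/(10 + E))
J(Z, V) = 9*Z
-J(a(B(-5, 5)), D(H(m(-4)))) = -9*(-4 + 17/5) = -9*(-3)/5 = -1*(-27/5) = 27/5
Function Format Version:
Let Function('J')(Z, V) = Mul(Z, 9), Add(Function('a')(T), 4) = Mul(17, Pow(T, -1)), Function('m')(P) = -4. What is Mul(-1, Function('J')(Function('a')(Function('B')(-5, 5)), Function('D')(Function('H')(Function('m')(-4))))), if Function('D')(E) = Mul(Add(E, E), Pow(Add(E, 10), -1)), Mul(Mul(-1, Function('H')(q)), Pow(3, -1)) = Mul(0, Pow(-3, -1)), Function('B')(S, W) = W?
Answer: Rational(27, 5) ≈ 5.4000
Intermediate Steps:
Function('H')(q) = 0 (Function('H')(q) = Mul(-3, Mul(0, Pow(-3, -1))) = Mul(-3, Mul(0, Rational(-1, 3))) = Mul(-3, 0) = 0)
Function('a')(T) = Add(-4, Mul(17, Pow(T, -1)))
Function('D')(E) = Mul(2, E, Pow(Add(10, E), -1)) (Function('D')(E) = Mul(Mul(2, E), Pow(Add(10, E), -1)) = Mul(2, E, Pow(Add(10, E), -1)))
Function('J')(Z, V) = Mul(9, Z)
Mul(-1, Function('J')(Function('a')(Function('B')(-5, 5)), Function('D')(Function('H')(Function('m')(-4))))) = Mul(-1, Mul(9, Add(-4, Mul(17, Pow(5, -1))))) = Mul(-1, Mul(9, Add(-4, Mul(17, Rational(1, 5))))) = Mul(-1, Mul(9, Add(-4, Rational(17, 5)))) = Mul(-1, Mul(9, Rational(-3, 5))) = Mul(-1, Rational(-27, 5)) = Rational(27, 5)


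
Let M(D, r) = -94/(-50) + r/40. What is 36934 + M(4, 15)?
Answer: 7387251/200 ≈ 36936.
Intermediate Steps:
M(D, r) = 47/25 + r/40 (M(D, r) = -94*(-1/50) + r*(1/40) = 47/25 + r/40)
36934 + M(4, 15) = 36934 + (47/25 + (1/40)*15) = 36934 + (47/25 + 3/8) = 36934 + 451/200 = 7387251/200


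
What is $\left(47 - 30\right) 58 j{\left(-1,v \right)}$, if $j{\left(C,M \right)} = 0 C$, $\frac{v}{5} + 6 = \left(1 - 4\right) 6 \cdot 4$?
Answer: $0$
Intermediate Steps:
$v = -390$ ($v = -30 + 5 \left(1 - 4\right) 6 \cdot 4 = -30 + 5 \left(-3\right) 6 \cdot 4 = -30 + 5 \left(\left(-18\right) 4\right) = -30 + 5 \left(-72\right) = -30 - 360 = -390$)
$j{\left(C,M \right)} = 0$
$\left(47 - 30\right) 58 j{\left(-1,v \right)} = \left(47 - 30\right) 58 \cdot 0 = 17 \cdot 58 \cdot 0 = 986 \cdot 0 = 0$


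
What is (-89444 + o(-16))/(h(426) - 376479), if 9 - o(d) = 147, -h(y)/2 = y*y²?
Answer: 89582/154994031 ≈ 0.00057797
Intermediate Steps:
h(y) = -2*y³ (h(y) = -2*y*y² = -2*y³)
o(d) = -138 (o(d) = 9 - 1*147 = 9 - 147 = -138)
(-89444 + o(-16))/(h(426) - 376479) = (-89444 - 138)/(-2*426³ - 376479) = -89582/(-2*77308776 - 376479) = -89582/(-154617552 - 376479) = -89582/(-154994031) = -89582*(-1/154994031) = 89582/154994031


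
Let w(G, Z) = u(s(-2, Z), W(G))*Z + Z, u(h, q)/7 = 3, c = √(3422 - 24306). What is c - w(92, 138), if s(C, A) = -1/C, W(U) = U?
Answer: -3036 + 2*I*√5221 ≈ -3036.0 + 144.51*I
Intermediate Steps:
c = 2*I*√5221 (c = √(-20884) = 2*I*√5221 ≈ 144.51*I)
u(h, q) = 21 (u(h, q) = 7*3 = 21)
w(G, Z) = 22*Z (w(G, Z) = 21*Z + Z = 22*Z)
c - w(92, 138) = 2*I*√5221 - 22*138 = 2*I*√5221 - 1*3036 = 2*I*√5221 - 3036 = -3036 + 2*I*√5221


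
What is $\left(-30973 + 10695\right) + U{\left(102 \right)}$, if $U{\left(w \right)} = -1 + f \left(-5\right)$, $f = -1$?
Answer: $-20274$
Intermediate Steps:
$U{\left(w \right)} = 4$ ($U{\left(w \right)} = -1 - -5 = -1 + 5 = 4$)
$\left(-30973 + 10695\right) + U{\left(102 \right)} = \left(-30973 + 10695\right) + 4 = -20278 + 4 = -20274$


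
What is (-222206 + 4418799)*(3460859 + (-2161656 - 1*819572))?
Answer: 2012816097183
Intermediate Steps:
(-222206 + 4418799)*(3460859 + (-2161656 - 1*819572)) = 4196593*(3460859 + (-2161656 - 819572)) = 4196593*(3460859 - 2981228) = 4196593*479631 = 2012816097183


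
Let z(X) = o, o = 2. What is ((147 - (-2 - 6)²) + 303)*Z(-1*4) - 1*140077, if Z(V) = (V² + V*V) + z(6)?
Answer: -126953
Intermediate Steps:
z(X) = 2
Z(V) = 2 + 2*V² (Z(V) = (V² + V*V) + 2 = (V² + V²) + 2 = 2*V² + 2 = 2 + 2*V²)
((147 - (-2 - 6)²) + 303)*Z(-1*4) - 1*140077 = ((147 - (-2 - 6)²) + 303)*(2 + 2*(-1*4)²) - 1*140077 = ((147 - 1*(-8)²) + 303)*(2 + 2*(-4)²) - 140077 = ((147 - 1*64) + 303)*(2 + 2*16) - 140077 = ((147 - 64) + 303)*(2 + 32) - 140077 = (83 + 303)*34 - 140077 = 386*34 - 140077 = 13124 - 140077 = -126953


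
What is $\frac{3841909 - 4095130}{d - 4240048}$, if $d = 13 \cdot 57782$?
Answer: $\frac{253221}{3488882} \approx 0.072579$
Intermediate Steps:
$d = 751166$
$\frac{3841909 - 4095130}{d - 4240048} = \frac{3841909 - 4095130}{751166 - 4240048} = - \frac{253221}{-3488882} = \left(-253221\right) \left(- \frac{1}{3488882}\right) = \frac{253221}{3488882}$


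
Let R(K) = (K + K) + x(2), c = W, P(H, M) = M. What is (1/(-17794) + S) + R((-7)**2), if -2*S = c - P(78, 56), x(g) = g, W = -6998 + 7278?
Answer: -213529/17794 ≈ -12.000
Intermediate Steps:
W = 280
c = 280
S = -112 (S = -(280 - 1*56)/2 = -(280 - 56)/2 = -1/2*224 = -112)
R(K) = 2 + 2*K (R(K) = (K + K) + 2 = 2*K + 2 = 2 + 2*K)
(1/(-17794) + S) + R((-7)**2) = (1/(-17794) - 112) + (2 + 2*(-7)**2) = (-1/17794 - 112) + (2 + 2*49) = -1992929/17794 + (2 + 98) = -1992929/17794 + 100 = -213529/17794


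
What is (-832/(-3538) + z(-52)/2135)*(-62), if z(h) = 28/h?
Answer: -1674682/114985 ≈ -14.564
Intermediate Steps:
(-832/(-3538) + z(-52)/2135)*(-62) = (-832/(-3538) + (28/(-52))/2135)*(-62) = (-832*(-1/3538) + (28*(-1/52))*(1/2135))*(-62) = (416/1769 - 7/13*1/2135)*(-62) = (416/1769 - 1/3965)*(-62) = (27011/114985)*(-62) = -1674682/114985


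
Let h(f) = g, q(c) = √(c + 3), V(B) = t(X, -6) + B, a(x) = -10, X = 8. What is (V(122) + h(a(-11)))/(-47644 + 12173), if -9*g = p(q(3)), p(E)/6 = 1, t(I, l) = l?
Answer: -346/106413 ≈ -0.0032515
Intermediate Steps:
V(B) = -6 + B
q(c) = √(3 + c)
p(E) = 6 (p(E) = 6*1 = 6)
g = -⅔ (g = -⅑*6 = -⅔ ≈ -0.66667)
h(f) = -⅔
(V(122) + h(a(-11)))/(-47644 + 12173) = ((-6 + 122) - ⅔)/(-47644 + 12173) = (116 - ⅔)/(-35471) = (346/3)*(-1/35471) = -346/106413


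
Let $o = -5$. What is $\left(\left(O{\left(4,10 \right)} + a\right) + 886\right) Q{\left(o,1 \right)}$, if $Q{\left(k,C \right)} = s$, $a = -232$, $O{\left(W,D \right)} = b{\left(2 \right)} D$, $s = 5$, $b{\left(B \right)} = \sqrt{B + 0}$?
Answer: $3270 + 50 \sqrt{2} \approx 3340.7$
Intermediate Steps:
$b{\left(B \right)} = \sqrt{B}$
$O{\left(W,D \right)} = D \sqrt{2}$ ($O{\left(W,D \right)} = \sqrt{2} D = D \sqrt{2}$)
$Q{\left(k,C \right)} = 5$
$\left(\left(O{\left(4,10 \right)} + a\right) + 886\right) Q{\left(o,1 \right)} = \left(\left(10 \sqrt{2} - 232\right) + 886\right) 5 = \left(\left(-232 + 10 \sqrt{2}\right) + 886\right) 5 = \left(654 + 10 \sqrt{2}\right) 5 = 3270 + 50 \sqrt{2}$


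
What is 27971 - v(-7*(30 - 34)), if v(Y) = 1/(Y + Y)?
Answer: 1566375/56 ≈ 27971.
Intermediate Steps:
v(Y) = 1/(2*Y)
27971 - v(-7*(30 - 34)) = 27971 - 1/(2*((-7*(30 - 34)))) = 27971 - 1/(2*((-7*(-4)))) = 27971 - 1/(2*28) = 27971 - 1*1/56 = 27971 - 1/56 = 1566375/56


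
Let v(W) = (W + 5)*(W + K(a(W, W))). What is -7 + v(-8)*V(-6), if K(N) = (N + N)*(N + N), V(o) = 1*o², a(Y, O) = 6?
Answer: -14695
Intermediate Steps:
V(o) = o²
K(N) = 4*N² (K(N) = (2*N)*(2*N) = 4*N²)
v(W) = (5 + W)*(144 + W) (v(W) = (W + 5)*(W + 4*6²) = (5 + W)*(W + 4*36) = (5 + W)*(W + 144) = (5 + W)*(144 + W))
-7 + v(-8)*V(-6) = -7 + (720 + (-8)² + 149*(-8))*(-6)² = -7 + (720 + 64 - 1192)*36 = -7 - 408*36 = -7 - 14688 = -14695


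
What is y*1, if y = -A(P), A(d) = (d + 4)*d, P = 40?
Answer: -1760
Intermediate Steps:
A(d) = d*(4 + d) (A(d) = (4 + d)*d = d*(4 + d))
y = -1760 (y = -40*(4 + 40) = -40*44 = -1*1760 = -1760)
y*1 = -1760*1 = -1760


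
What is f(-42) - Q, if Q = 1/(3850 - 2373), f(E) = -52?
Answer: -76805/1477 ≈ -52.001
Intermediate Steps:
Q = 1/1477 ≈ 0.00067705
f(-42) - Q = -52 - 1*1/1477 = -52 - 1/1477 = -76805/1477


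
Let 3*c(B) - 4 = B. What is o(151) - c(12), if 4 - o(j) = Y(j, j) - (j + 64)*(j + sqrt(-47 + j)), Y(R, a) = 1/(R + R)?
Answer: 29412079/906 + 430*sqrt(26) ≈ 34656.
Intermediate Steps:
Y(R, a) = 1/(2*R)
c(B) = 4/3 + B/3
o(j) = 4 - 1/(2*j) + (64 + j)*(j + sqrt(-47 + j)) (o(j) = 4 - (1/(2*j) - (j + 64)*(j + sqrt(-47 + j))) = 4 - (1/(2*j) - (64 + j)*(j + sqrt(-47 + j))) = 4 + (-1/(2*j) + (64 + j)*(j + sqrt(-47 + j))) = 4 - 1/(2*j) + (64 + j)*(j + sqrt(-47 + j)))
o(151) - c(12) = (4 + 151**2 + 64*151 + 64*sqrt(-47 + 151) - 1/2/151 + 151*sqrt(-47 + 151)) - (4/3 + (1/3)*12) = (4 + 22801 + 9664 + 64*sqrt(104) - 1/2*1/151 + 151*sqrt(104)) - (4/3 + 4) = (4 + 22801 + 9664 + 64*(2*sqrt(26)) - 1/302 + 151*(2*sqrt(26))) - 1*16/3 = (4 + 22801 + 9664 + 128*sqrt(26) - 1/302 + 302*sqrt(26)) - 16/3 = (9805637/302 + 430*sqrt(26)) - 16/3 = 29412079/906 + 430*sqrt(26)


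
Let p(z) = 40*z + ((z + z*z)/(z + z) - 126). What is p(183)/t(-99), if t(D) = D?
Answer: -7286/99 ≈ -73.596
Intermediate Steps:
p(z) = -126 + 40*z + (z + z²)/(2*z) (p(z) = 40*z + ((z + z²)/((2*z)) - 126) = 40*z + ((z + z²)*(1/(2*z)) - 126) = 40*z + ((z + z²)/(2*z) - 126) = 40*z + (-126 + (z + z²)/(2*z)) = -126 + 40*z + (z + z²)/(2*z))
p(183)/t(-99) = (-251/2 + (81/2)*183)/(-99) = (-251/2 + 14823/2)*(-1/99) = 7286*(-1/99) = -7286/99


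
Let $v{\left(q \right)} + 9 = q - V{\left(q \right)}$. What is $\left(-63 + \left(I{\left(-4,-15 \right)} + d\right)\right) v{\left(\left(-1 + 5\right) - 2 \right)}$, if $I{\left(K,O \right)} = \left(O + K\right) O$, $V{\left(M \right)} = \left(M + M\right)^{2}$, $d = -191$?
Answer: $-713$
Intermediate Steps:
$V{\left(M \right)} = 4 M^{2}$ ($V{\left(M \right)} = \left(2 M\right)^{2} = 4 M^{2}$)
$I{\left(K,O \right)} = O \left(K + O\right)$ ($I{\left(K,O \right)} = \left(K + O\right) O = O \left(K + O\right)$)
$v{\left(q \right)} = -9 + q - 4 q^{2}$ ($v{\left(q \right)} = -9 + \left(q - 4 q^{2}\right) = -9 - \left(- q + 4 q^{2}\right) = -9 + q - 4 q^{2}$)
$\left(-63 + \left(I{\left(-4,-15 \right)} + d\right)\right) v{\left(\left(-1 + 5\right) - 2 \right)} = \left(-63 - \left(191 + 15 \left(-4 - 15\right)\right)\right) \left(-9 + \left(\left(-1 + 5\right) - 2\right) - 4 \left(\left(-1 + 5\right) - 2\right)^{2}\right) = \left(-63 - -94\right) \left(-9 + \left(4 - 2\right) - 4 \left(4 - 2\right)^{2}\right) = \left(-63 + \left(285 - 191\right)\right) \left(-9 + 2 - 4 \cdot 2^{2}\right) = \left(-63 + 94\right) \left(-9 + 2 - 16\right) = 31 \left(-9 + 2 - 16\right) = 31 \left(-23\right) = -713$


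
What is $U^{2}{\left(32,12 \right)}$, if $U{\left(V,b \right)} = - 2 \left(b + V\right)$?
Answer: $7744$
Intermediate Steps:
$U{\left(V,b \right)} = - 2 V - 2 b$ ($U{\left(V,b \right)} = - 2 \left(V + b\right) = - 2 V - 2 b$)
$U^{2}{\left(32,12 \right)} = \left(\left(-2\right) 32 - 24\right)^{2} = \left(-64 - 24\right)^{2} = \left(-88\right)^{2} = 7744$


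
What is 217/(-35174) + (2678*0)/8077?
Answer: -217/35174 ≈ -0.0061693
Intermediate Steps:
217/(-35174) + (2678*0)/8077 = 217*(-1/35174) + 0*(1/8077) = -217/35174 + 0 = -217/35174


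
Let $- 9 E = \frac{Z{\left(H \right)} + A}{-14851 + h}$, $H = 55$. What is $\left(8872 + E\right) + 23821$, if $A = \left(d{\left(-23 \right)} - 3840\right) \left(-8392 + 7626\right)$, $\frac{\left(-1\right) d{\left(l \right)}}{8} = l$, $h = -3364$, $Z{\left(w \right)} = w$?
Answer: $\frac{1787442502}{54645} \approx 32710.0$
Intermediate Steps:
$d{\left(l \right)} = - 8 l$
$A = 2800496$ ($A = \left(\left(-8\right) \left(-23\right) - 3840\right) \left(-8392 + 7626\right) = \left(184 - 3840\right) \left(-766\right) = \left(-3656\right) \left(-766\right) = 2800496$)
$E = \frac{933517}{54645}$ ($E = - \frac{\left(55 + 2800496\right) \frac{1}{-14851 - 3364}}{9} = - \frac{2800551 \frac{1}{-18215}}{9} = - \frac{2800551 \left(- \frac{1}{18215}\right)}{9} = \left(- \frac{1}{9}\right) \left(- \frac{2800551}{18215}\right) = \frac{933517}{54645} \approx 17.083$)
$\left(8872 + E\right) + 23821 = \left(8872 + \frac{933517}{54645}\right) + 23821 = \frac{485743957}{54645} + 23821 = \frac{1787442502}{54645}$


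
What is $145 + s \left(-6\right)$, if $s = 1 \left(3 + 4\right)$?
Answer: $103$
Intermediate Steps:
$s = 7$ ($s = 1 \cdot 7 = 7$)
$145 + s \left(-6\right) = 145 + 7 \left(-6\right) = 145 - 42 = 103$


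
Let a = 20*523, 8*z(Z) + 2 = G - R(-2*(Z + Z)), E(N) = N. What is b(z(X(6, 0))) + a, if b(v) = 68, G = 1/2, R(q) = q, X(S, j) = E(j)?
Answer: 10528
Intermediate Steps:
X(S, j) = j
G = 1/2 ≈ 0.50000
z(Z) = -3/16 + Z/2 (z(Z) = -1/4 + (1/2 - (-2)*(Z + Z))/8 = -1/4 + (1/2 - (-2)*2*Z)/8 = -1/4 + (1/2 - (-4)*Z)/8 = -1/4 + (1/2 + 4*Z)/8 = -1/4 + (1/16 + Z/2) = -3/16 + Z/2)
a = 10460
b(z(X(6, 0))) + a = 68 + 10460 = 10528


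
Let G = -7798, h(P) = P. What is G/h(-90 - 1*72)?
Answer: 3899/81 ≈ 48.136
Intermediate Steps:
G/h(-90 - 1*72) = -7798/(-90 - 1*72) = -7798/(-90 - 72) = -7798/(-162) = -7798*(-1/162) = 3899/81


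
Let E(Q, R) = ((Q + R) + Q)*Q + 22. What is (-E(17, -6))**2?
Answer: 248004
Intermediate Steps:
E(Q, R) = 22 + Q*(R + 2*Q) (E(Q, R) = (R + 2*Q)*Q + 22 = Q*(R + 2*Q) + 22 = 22 + Q*(R + 2*Q))
(-E(17, -6))**2 = (-(22 + 2*17**2 + 17*(-6)))**2 = (-(22 + 2*289 - 102))**2 = (-(22 + 578 - 102))**2 = (-1*498)**2 = (-498)**2 = 248004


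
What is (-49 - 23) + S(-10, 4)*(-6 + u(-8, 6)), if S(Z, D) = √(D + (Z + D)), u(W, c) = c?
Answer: -72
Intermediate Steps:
S(Z, D) = √(Z + 2*D) (S(Z, D) = √(D + (D + Z)) = √(Z + 2*D))
(-49 - 23) + S(-10, 4)*(-6 + u(-8, 6)) = (-49 - 23) + √(-10 + 2*4)*(-6 + 6) = -72 + √(-10 + 8)*0 = -72 + √(-2)*0 = -72 + (I*√2)*0 = -72 + 0 = -72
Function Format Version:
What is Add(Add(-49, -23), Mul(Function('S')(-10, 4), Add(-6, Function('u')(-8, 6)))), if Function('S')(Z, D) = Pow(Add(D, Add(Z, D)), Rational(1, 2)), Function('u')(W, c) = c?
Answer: -72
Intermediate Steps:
Function('S')(Z, D) = Pow(Add(Z, Mul(2, D)), Rational(1, 2)) (Function('S')(Z, D) = Pow(Add(D, Add(D, Z)), Rational(1, 2)) = Pow(Add(Z, Mul(2, D)), Rational(1, 2)))
Add(Add(-49, -23), Mul(Function('S')(-10, 4), Add(-6, Function('u')(-8, 6)))) = Add(Add(-49, -23), Mul(Pow(Add(-10, Mul(2, 4)), Rational(1, 2)), Add(-6, 6))) = Add(-72, Mul(Pow(Add(-10, 8), Rational(1, 2)), 0)) = Add(-72, Mul(Pow(-2, Rational(1, 2)), 0)) = Add(-72, Mul(Mul(I, Pow(2, Rational(1, 2))), 0)) = Add(-72, 0) = -72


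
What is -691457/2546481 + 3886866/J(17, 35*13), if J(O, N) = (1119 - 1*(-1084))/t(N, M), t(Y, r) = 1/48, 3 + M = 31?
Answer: 1637452164923/44879181144 ≈ 36.486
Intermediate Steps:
M = 28 (M = -3 + 31 = 28)
t(Y, r) = 1/48
J(O, N) = 105744 (J(O, N) = (1119 - 1*(-1084))/(1/48) = (1119 + 1084)*48 = 2203*48 = 105744)
-691457/2546481 + 3886866/J(17, 35*13) = -691457/2546481 + 3886866/105744 = -691457*1/2546481 + 3886866*(1/105744) = -691457/2546481 + 647811/17624 = 1637452164923/44879181144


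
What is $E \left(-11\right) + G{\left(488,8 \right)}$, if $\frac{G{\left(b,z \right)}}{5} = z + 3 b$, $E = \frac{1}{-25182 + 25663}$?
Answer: $\frac{3540149}{481} \approx 7360.0$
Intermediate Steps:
$E = \frac{1}{481} \approx 0.002079$
$G{\left(b,z \right)} = 5 z + 15 b$ ($G{\left(b,z \right)} = 5 \left(z + 3 b\right) = 5 z + 15 b$)
$E \left(-11\right) + G{\left(488,8 \right)} = \frac{1}{481} \left(-11\right) + \left(5 \cdot 8 + 15 \cdot 488\right) = - \frac{11}{481} + \left(40 + 7320\right) = - \frac{11}{481} + 7360 = \frac{3540149}{481}$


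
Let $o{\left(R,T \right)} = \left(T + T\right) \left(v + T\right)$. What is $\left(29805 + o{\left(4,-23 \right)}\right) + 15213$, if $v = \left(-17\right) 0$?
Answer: $46076$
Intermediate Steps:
$v = 0$
$o{\left(R,T \right)} = 2 T^{2}$ ($o{\left(R,T \right)} = \left(T + T\right) \left(0 + T\right) = 2 T T = 2 T^{2}$)
$\left(29805 + o{\left(4,-23 \right)}\right) + 15213 = \left(29805 + 2 \left(-23\right)^{2}\right) + 15213 = \left(29805 + 2 \cdot 529\right) + 15213 = \left(29805 + 1058\right) + 15213 = 30863 + 15213 = 46076$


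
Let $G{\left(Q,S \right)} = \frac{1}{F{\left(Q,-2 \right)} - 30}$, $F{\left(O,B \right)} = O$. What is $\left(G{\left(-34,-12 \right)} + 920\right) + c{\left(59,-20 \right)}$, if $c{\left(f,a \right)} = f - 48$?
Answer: $\frac{59583}{64} \approx 930.98$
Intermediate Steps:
$c{\left(f,a \right)} = -48 + f$
$G{\left(Q,S \right)} = \frac{1}{-30 + Q}$ ($G{\left(Q,S \right)} = \frac{1}{Q - 30} = \frac{1}{-30 + Q}$)
$\left(G{\left(-34,-12 \right)} + 920\right) + c{\left(59,-20 \right)} = \left(\frac{1}{-30 - 34} + 920\right) + \left(-48 + 59\right) = \left(\frac{1}{-64} + 920\right) + 11 = \left(- \frac{1}{64} + 920\right) + 11 = \frac{58879}{64} + 11 = \frac{59583}{64}$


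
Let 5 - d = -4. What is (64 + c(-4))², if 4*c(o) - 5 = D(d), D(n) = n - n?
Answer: 68121/16 ≈ 4257.6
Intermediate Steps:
d = 9 (d = 5 - 1*(-4) = 5 + 4 = 9)
D(n) = 0
c(o) = 5/4 (c(o) = 5/4 + (¼)*0 = 5/4 + 0 = 5/4)
(64 + c(-4))² = (64 + 5/4)² = (261/4)² = 68121/16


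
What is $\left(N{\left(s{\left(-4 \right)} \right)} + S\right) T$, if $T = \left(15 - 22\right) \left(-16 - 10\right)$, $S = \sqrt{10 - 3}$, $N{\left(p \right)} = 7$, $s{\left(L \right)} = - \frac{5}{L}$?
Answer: $1274 + 182 \sqrt{7} \approx 1755.5$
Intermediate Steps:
$S = \sqrt{7} \approx 2.6458$
$T = 182$ ($T = \left(-7\right) \left(-26\right) = 182$)
$\left(N{\left(s{\left(-4 \right)} \right)} + S\right) T = \left(7 + \sqrt{7}\right) 182 = 1274 + 182 \sqrt{7}$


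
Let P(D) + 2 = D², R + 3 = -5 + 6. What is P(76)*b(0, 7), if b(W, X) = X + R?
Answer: 28870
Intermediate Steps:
R = -2 (R = -3 + (-5 + 6) = -3 + 1 = -2)
P(D) = -2 + D²
b(W, X) = -2 + X (b(W, X) = X - 2 = -2 + X)
P(76)*b(0, 7) = (-2 + 76²)*(-2 + 7) = (-2 + 5776)*5 = 5774*5 = 28870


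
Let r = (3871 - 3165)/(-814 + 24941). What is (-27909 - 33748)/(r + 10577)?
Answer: -1487598439/255191985 ≈ -5.8293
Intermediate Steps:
r = 706/24127 ≈ 0.029262
(-27909 - 33748)/(r + 10577) = (-27909 - 33748)/(706/24127 + 10577) = -61657/255191985/24127 = -61657*24127/255191985 = -1487598439/255191985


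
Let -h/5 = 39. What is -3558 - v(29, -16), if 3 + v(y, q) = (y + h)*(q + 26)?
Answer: -1895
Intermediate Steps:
h = -195 (h = -5*39 = -195)
v(y, q) = -3 + (-195 + y)*(26 + q) (v(y, q) = -3 + (y - 195)*(q + 26) = -3 + (-195 + y)*(26 + q))
-3558 - v(29, -16) = -3558 - (-5073 - 195*(-16) + 26*29 - 16*29) = -3558 - (-5073 + 3120 + 754 - 464) = -3558 - 1*(-1663) = -3558 + 1663 = -1895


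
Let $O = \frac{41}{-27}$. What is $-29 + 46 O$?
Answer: $- \frac{2669}{27} \approx -98.852$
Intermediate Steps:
$O = - \frac{41}{27}$ ($O = 41 \left(- \frac{1}{27}\right) = - \frac{41}{27} \approx -1.5185$)
$-29 + 46 O = -29 + 46 \left(- \frac{41}{27}\right) = -29 - \frac{1886}{27} = - \frac{2669}{27}$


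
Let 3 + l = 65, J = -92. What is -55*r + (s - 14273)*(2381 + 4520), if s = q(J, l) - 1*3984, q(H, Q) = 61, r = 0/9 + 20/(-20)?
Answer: -125570541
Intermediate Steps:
l = 62 (l = -3 + 65 = 62)
r = -1 (r = 0*(1/9) + 20*(-1/20) = 0 - 1 = -1)
s = -3923 (s = 61 - 1*3984 = 61 - 3984 = -3923)
-55*r + (s - 14273)*(2381 + 4520) = -55*(-1) + (-3923 - 14273)*(2381 + 4520) = 55 - 18196*6901 = 55 - 125570596 = -125570541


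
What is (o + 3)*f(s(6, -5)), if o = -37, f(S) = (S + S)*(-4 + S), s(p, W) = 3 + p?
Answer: -3060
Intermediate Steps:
f(S) = 2*S*(-4 + S) (f(S) = (2*S)*(-4 + S) = 2*S*(-4 + S))
(o + 3)*f(s(6, -5)) = (-37 + 3)*(2*(3 + 6)*(-4 + (3 + 6))) = -68*9*(-4 + 9) = -68*9*5 = -34*90 = -3060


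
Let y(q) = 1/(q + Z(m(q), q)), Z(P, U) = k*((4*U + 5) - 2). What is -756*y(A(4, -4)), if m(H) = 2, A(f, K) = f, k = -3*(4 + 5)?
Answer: 756/509 ≈ 1.4853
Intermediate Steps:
k = -27 (k = -3*9 = -27)
Z(P, U) = -81 - 108*U (Z(P, U) = -27*((4*U + 5) - 2) = -27*((5 + 4*U) - 2) = -27*(3 + 4*U) = -81 - 108*U)
y(q) = 1/(-81 - 107*q) (y(q) = 1/(q + (-81 - 108*q)) = 1/(-81 - 107*q))
-756*y(A(4, -4)) = -756/(-81 - 107*4) = -756/(-81 - 428) = -756/(-509) = -756*(-1/509) = 756/509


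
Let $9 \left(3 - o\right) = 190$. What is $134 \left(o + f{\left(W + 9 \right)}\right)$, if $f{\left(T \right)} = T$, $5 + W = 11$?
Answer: $- \frac{3752}{9} \approx -416.89$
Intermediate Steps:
$W = 6$ ($W = -5 + 11 = 6$)
$o = - \frac{163}{9}$ ($o = 3 - \frac{190}{9} = - \frac{163}{9} \approx -18.111$)
$134 \left(o + f{\left(W + 9 \right)}\right) = 134 \left(- \frac{163}{9} + \left(6 + 9\right)\right) = 134 \left(- \frac{163}{9} + 15\right) = 134 \left(- \frac{28}{9}\right) = - \frac{3752}{9}$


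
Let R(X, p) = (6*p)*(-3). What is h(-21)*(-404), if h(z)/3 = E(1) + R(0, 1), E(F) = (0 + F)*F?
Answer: 20604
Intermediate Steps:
R(X, p) = -18*p
E(F) = F**2 (E(F) = F*F = F**2)
h(z) = -51 (h(z) = 3*(1**2 - 18*1) = 3*(1 - 18) = 3*(-17) = -51)
h(-21)*(-404) = -51*(-404) = 20604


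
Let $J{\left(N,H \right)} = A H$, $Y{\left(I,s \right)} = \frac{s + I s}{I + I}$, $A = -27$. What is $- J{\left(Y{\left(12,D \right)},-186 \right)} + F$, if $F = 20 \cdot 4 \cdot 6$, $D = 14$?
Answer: $-4542$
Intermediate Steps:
$Y{\left(I,s \right)} = \frac{s + I s}{2 I}$
$J{\left(N,H \right)} = - 27 H$
$F = 480$ ($F = 80 \cdot 6 = 480$)
$- J{\left(Y{\left(12,D \right)},-186 \right)} + F = - \left(-27\right) \left(-186\right) + 480 = \left(-1\right) 5022 + 480 = -5022 + 480 = -4542$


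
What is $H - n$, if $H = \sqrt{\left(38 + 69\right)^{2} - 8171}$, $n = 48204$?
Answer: $-48204 + \sqrt{3278} \approx -48147.0$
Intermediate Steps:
$H = \sqrt{3278}$ ($H = \sqrt{107^{2} - 8171} = \sqrt{11449 - 8171} = \sqrt{3278} \approx 57.254$)
$H - n = \sqrt{3278} - 48204 = -48204 + \sqrt{3278}$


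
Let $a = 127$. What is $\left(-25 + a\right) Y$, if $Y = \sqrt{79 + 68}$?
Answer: $714 \sqrt{3} \approx 1236.7$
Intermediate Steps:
$Y = 7 \sqrt{3}$ ($Y = \sqrt{147} = 7 \sqrt{3} \approx 12.124$)
$\left(-25 + a\right) Y = \left(-25 + 127\right) 7 \sqrt{3} = 102 \cdot 7 \sqrt{3} = 714 \sqrt{3}$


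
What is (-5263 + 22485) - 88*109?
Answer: 7630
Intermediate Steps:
(-5263 + 22485) - 88*109 = 17222 - 9592 = 7630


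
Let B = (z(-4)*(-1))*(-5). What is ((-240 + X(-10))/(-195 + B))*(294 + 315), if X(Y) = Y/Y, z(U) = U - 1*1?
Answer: 145551/220 ≈ 661.60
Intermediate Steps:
z(U) = -1 + U (z(U) = U - 1 = -1 + U)
X(Y) = 1
B = -25 (B = ((-1 - 4)*(-1))*(-5) = -5*(-1)*(-5) = 5*(-5) = -25)
((-240 + X(-10))/(-195 + B))*(294 + 315) = ((-240 + 1)/(-195 - 25))*(294 + 315) = -239/(-220)*609 = -239*(-1/220)*609 = (239/220)*609 = 145551/220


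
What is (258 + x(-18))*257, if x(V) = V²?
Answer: 149574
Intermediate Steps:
(258 + x(-18))*257 = (258 + (-18)²)*257 = (258 + 324)*257 = 582*257 = 149574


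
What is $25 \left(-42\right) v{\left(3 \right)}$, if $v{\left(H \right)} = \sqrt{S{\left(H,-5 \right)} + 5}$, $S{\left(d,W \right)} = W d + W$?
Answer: $- 1050 i \sqrt{15} \approx - 4066.6 i$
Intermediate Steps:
$S{\left(d,W \right)} = W + W d$
$v{\left(H \right)} = \sqrt{5} \sqrt{- H}$ ($v{\left(H \right)} = \sqrt{- 5 \left(1 + H\right) + 5} = \sqrt{\left(-5 - 5 H\right) + 5} = \sqrt{- 5 H} = \sqrt{5} \sqrt{- H}$)
$25 \left(-42\right) v{\left(3 \right)} = 25 \left(-42\right) \sqrt{5} \sqrt{\left(-1\right) 3} = - 1050 \sqrt{5} \sqrt{-3} = - 1050 \sqrt{5} i \sqrt{3} = - 1050 i \sqrt{15}$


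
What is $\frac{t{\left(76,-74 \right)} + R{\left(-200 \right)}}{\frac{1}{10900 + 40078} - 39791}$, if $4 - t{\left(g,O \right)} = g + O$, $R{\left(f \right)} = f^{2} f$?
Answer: $\frac{135941299348}{676155199} \approx 201.05$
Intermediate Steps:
$R{\left(f \right)} = f^{3}$
$t{\left(g,O \right)} = 4 - O - g$ ($t{\left(g,O \right)} = 4 - \left(g + O\right) = 4 - \left(O + g\right) = 4 - O - g$)
$\frac{t{\left(76,-74 \right)} + R{\left(-200 \right)}}{\frac{1}{10900 + 40078} - 39791} = \frac{\left(4 - -74 - 76\right) + \left(-200\right)^{3}}{\frac{1}{10900 + 40078} - 39791} = \frac{\left(4 + 74 - 76\right) - 8000000}{\frac{1}{50978} - 39791} = \frac{2 - 8000000}{\frac{1}{50978} - 39791} = - \frac{7999998}{- \frac{2028465597}{50978}} = \left(-7999998\right) \left(- \frac{50978}{2028465597}\right) = \frac{135941299348}{676155199}$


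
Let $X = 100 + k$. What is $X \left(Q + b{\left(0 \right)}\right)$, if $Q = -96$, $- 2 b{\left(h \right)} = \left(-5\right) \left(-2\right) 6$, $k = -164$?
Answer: $8064$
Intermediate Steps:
$b{\left(h \right)} = -30$ ($b{\left(h \right)} = - \frac{\left(-5\right) \left(-2\right) 6}{2} = - \frac{10 \cdot 6}{2} = \left(- \frac{1}{2}\right) 60 = -30$)
$X = -64$ ($X = 100 - 164 = -64$)
$X \left(Q + b{\left(0 \right)}\right) = - 64 \left(-96 - 30\right) = \left(-64\right) \left(-126\right) = 8064$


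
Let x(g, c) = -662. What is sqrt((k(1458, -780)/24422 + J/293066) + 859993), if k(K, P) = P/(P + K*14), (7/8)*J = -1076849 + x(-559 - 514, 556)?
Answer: sqrt(682610784941853366736537357706)/890923010012 ≈ 927.36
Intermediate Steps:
J = -8620088/7 (J = 8*(-1076849 - 662)/7 = (8/7)*(-1077511) = -8620088/7 ≈ -1.2314e+6)
k(K, P) = P/(P + 14*K)
sqrt((k(1458, -780)/24422 + J/293066) + 859993) = sqrt((-780/(-780 + 14*1458)/24422 - 8620088/7/293066) + 859993) = sqrt((-780/(-780 + 20412)*(1/24422) - 8620088/7*1/293066) + 859993) = sqrt((-780/19632*(1/24422) - 4310044/1025731) + 859993) = sqrt((-780*1/19632*(1/24422) - 4310044/1025731) + 859993) = sqrt((-65/1636*1/24422 - 4310044/1025731) + 859993) = sqrt((-65/39954392 - 4310044/1025731) + 859993) = sqrt(-172205254185763/40982458460552 + 859993) = sqrt(35244455193611310373/40982458460552) = sqrt(682610784941853366736537357706)/890923010012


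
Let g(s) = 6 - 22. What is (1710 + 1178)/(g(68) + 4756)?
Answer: 722/1185 ≈ 0.60928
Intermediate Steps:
g(s) = -16
(1710 + 1178)/(g(68) + 4756) = (1710 + 1178)/(-16 + 4756) = 2888/4740 = 2888*(1/4740) = 722/1185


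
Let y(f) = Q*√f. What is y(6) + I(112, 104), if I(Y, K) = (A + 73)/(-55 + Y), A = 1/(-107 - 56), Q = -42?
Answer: 3966/3097 - 42*√6 ≈ -101.60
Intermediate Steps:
A = -1/163 (A = 1/(-163) = -1/163 ≈ -0.0061350)
y(f) = -42*√f
I(Y, K) = 11898/(163*(-55 + Y)) (I(Y, K) = (-1/163 + 73)/(-55 + Y) = 11898/(163*(-55 + Y)))
y(6) + I(112, 104) = -42*√6 + 11898/(163*(-55 + 112)) = -42*√6 + (11898/163)/57 = -42*√6 + (11898/163)*(1/57) = -42*√6 + 3966/3097 = 3966/3097 - 42*√6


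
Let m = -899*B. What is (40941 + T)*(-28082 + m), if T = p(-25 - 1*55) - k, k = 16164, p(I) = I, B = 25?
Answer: -1248606229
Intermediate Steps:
T = -16244 (T = (-25 - 1*55) - 1*16164 = (-25 - 55) - 16164 = -80 - 16164 = -16244)
m = -22475 (m = -899*25 = -22475)
(40941 + T)*(-28082 + m) = (40941 - 16244)*(-28082 - 22475) = 24697*(-50557) = -1248606229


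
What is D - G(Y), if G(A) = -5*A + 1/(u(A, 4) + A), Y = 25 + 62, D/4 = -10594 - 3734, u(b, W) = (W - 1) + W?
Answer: -5346439/94 ≈ -56877.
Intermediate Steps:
u(b, W) = -1 + 2*W (u(b, W) = (-1 + W) + W = -1 + 2*W)
D = -57312 (D = 4*(-10594 - 3734) = 4*(-14328) = -57312)
Y = 87
G(A) = 1/(7 + A) - 5*A (G(A) = -5*A + 1/((-1 + 2*4) + A) = -5*A + 1/((-1 + 8) + A) = -5*A + 1/(7 + A) = 1/(7 + A) - 5*A)
D - G(Y) = -57312 - (1 - 35*87 - 5*87²)/(7 + 87) = -57312 - (1 - 3045 - 5*7569)/94 = -57312 - (1 - 3045 - 37845)/94 = -57312 - (-40889)/94 = -57312 - 1*(-40889/94) = -57312 + 40889/94 = -5346439/94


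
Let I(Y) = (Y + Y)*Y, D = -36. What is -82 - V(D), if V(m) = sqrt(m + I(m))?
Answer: -82 - 6*sqrt(71) ≈ -132.56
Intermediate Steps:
I(Y) = 2*Y**2 (I(Y) = (2*Y)*Y = 2*Y**2)
V(m) = sqrt(m + 2*m**2)
-82 - V(D) = -82 - sqrt(-36*(1 + 2*(-36))) = -82 - sqrt(-36*(1 - 72)) = -82 - sqrt(-36*(-71)) = -82 - sqrt(2556) = -82 - 6*sqrt(71)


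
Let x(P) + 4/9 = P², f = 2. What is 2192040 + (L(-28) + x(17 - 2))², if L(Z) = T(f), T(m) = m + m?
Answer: 181786489/81 ≈ 2.2443e+6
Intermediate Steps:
T(m) = 2*m
L(Z) = 4 (L(Z) = 2*2 = 4)
x(P) = -4/9 + P²
2192040 + (L(-28) + x(17 - 2))² = 2192040 + (4 + (-4/9 + (17 - 2)²))² = 2192040 + (4 + (-4/9 + 15²))² = 2192040 + (4 + (-4/9 + 225))² = 2192040 + (4 + 2021/9)² = 2192040 + (2057/9)² = 2192040 + 4231249/81 = 181786489/81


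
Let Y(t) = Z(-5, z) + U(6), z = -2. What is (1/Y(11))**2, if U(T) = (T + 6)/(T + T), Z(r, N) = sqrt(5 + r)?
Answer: 1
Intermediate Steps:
U(T) = (6 + T)/(2*T) (U(T) = (6 + T)/((2*T)) = (6 + T)*(1/(2*T)) = (6 + T)/(2*T))
Y(t) = 1 (Y(t) = sqrt(5 - 5) + (1/2)*(6 + 6)/6 = sqrt(0) + (1/2)*(1/6)*12 = 0 + 1 = 1)
(1/Y(11))**2 = (1/1)**2 = 1**2 = 1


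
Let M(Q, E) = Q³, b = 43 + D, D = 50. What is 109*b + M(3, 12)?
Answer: 10164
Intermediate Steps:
b = 93 (b = 43 + 50 = 93)
109*b + M(3, 12) = 109*93 + 3³ = 10137 + 27 = 10164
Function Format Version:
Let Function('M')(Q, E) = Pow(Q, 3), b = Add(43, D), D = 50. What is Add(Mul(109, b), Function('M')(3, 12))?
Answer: 10164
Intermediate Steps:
b = 93 (b = Add(43, 50) = 93)
Add(Mul(109, b), Function('M')(3, 12)) = Add(Mul(109, 93), Pow(3, 3)) = Add(10137, 27) = 10164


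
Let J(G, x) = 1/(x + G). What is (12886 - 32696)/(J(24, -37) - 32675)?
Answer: 128765/212388 ≈ 0.60627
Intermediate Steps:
J(G, x) = 1/(G + x)
(12886 - 32696)/(J(24, -37) - 32675) = (12886 - 32696)/(1/(24 - 37) - 32675) = -19810/(1/(-13) - 32675) = -19810/(-1/13 - 32675) = -19810/(-424776/13) = -19810*(-13/424776) = 128765/212388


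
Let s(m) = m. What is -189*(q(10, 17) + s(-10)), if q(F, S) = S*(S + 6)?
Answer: -72009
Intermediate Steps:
q(F, S) = S*(6 + S)
-189*(q(10, 17) + s(-10)) = -189*(17*(6 + 17) - 10) = -189*(17*23 - 10) = -189*(391 - 10) = -189*381 = -72009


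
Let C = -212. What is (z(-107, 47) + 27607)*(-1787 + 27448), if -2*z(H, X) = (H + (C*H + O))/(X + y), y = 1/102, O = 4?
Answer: 3367337370374/4795 ≈ 7.0226e+8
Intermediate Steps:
y = 1/102 ≈ 0.0098039
z(H, X) = -(4 - 211*H)/(2*(1/102 + X)) (z(H, X) = -(H + (-212*H + 4))/(2*(X + 1/102)) = -(H + (4 - 212*H))/(2*(1/102 + X)) = -(4 - 211*H)/(2*(1/102 + X)))
(z(-107, 47) + 27607)*(-1787 + 27448) = (51*(-4 + 211*(-107))/(1 + 102*47) + 27607)*(-1787 + 27448) = (51*(-4 - 22577)/(1 + 4794) + 27607)*25661 = (51*(-22581)/4795 + 27607)*25661 = (51*(1/4795)*(-22581) + 27607)*25661 = (-1151631/4795 + 27607)*25661 = (131223934/4795)*25661 = 3367337370374/4795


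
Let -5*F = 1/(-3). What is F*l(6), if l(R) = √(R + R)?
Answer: 2*√3/15 ≈ 0.23094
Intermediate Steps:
l(R) = √2*√R (l(R) = √(2*R) = √2*√R)
F = 1/15 (F = -⅕/(-3) = -⅕*(-⅓) = 1/15 ≈ 0.066667)
F*l(6) = (√2*√6)/15 = (2*√3)/15 = 2*√3/15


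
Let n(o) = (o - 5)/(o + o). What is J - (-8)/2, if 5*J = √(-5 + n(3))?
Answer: 4 + 4*I*√3/15 ≈ 4.0 + 0.46188*I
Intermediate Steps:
n(o) = (-5 + o)/(2*o) (n(o) = (-5 + o)/((2*o)) = (-5 + o)*(1/(2*o)) = (-5 + o)/(2*o))
J = 4*I*√3/15 (J = √(-5 + (½)*(-5 + 3)/3)/5 = √(-5 + (½)*(⅓)*(-2))/5 = √(-5 - ⅓)/5 = √(-16/3)/5 = (4*I*√3/3)/5 = 4*I*√3/15 ≈ 0.46188*I)
J - (-8)/2 = 4*I*√3/15 - (-8)/2 = 4*I*√3/15 - 2*(-2) = 4*I*√3/15 + 4 = 4 + 4*I*√3/15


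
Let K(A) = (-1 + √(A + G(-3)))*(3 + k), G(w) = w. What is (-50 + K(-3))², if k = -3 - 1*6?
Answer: 1720 + 528*I*√6 ≈ 1720.0 + 1293.3*I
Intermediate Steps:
k = -9 (k = -3 - 6 = -9)
K(A) = 6 - 6*√(-3 + A) (K(A) = (-1 + √(A - 3))*(3 - 9) = (-1 + √(-3 + A))*(-6) = 6 - 6*√(-3 + A))
(-50 + K(-3))² = (-50 + (6 - 6*√(-3 - 3)))² = (-50 + (6 - 6*I*√6))² = (-44 - 6*I*√6)²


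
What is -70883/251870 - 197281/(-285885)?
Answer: 5884955803/14401170990 ≈ 0.40864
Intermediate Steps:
-70883/251870 - 197281/(-285885) = -70883*1/251870 - 197281*(-1/285885) = -70883/251870 + 197281/285885 = 5884955803/14401170990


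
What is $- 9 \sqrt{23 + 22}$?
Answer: $- 27 \sqrt{5} \approx -60.374$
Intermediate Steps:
$- 9 \sqrt{23 + 22} = - 9 \sqrt{45} = - 9 \cdot 3 \sqrt{5} = - 27 \sqrt{5}$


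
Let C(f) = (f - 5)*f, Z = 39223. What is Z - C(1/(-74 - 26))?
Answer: 392229499/10000 ≈ 39223.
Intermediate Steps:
C(f) = f*(-5 + f) (C(f) = (-5 + f)*f = f*(-5 + f))
Z - C(1/(-74 - 26)) = 39223 - (-5 + 1/(-74 - 26))/(-74 - 26) = 39223 - (-5 + 1/(-100))/(-100) = 39223 - (-1)*(-5 - 1/100)/100 = 39223 - (-1)*(-501)/(100*100) = 39223 - 1*501/10000 = 39223 - 501/10000 = 392229499/10000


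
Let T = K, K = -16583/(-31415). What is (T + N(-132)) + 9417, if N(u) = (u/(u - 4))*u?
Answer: 48165592/5185 ≈ 9289.4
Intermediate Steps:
K = 161/305 (K = -16583*(-1/31415) = 161/305 ≈ 0.52787)
N(u) = u**2/(-4 + u) (N(u) = (u/(-4 + u))*u = u**2/(-4 + u))
T = 161/305 ≈ 0.52787
(T + N(-132)) + 9417 = (161/305 + (-132)**2/(-4 - 132)) + 9417 = (161/305 + 17424/(-136)) + 9417 = (161/305 + 17424*(-1/136)) + 9417 = (161/305 - 2178/17) + 9417 = -661553/5185 + 9417 = 48165592/5185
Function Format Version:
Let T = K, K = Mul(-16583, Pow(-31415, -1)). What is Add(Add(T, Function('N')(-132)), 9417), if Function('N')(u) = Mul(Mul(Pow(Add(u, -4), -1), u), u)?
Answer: Rational(48165592, 5185) ≈ 9289.4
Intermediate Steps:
K = Rational(161, 305) (K = Mul(-16583, Rational(-1, 31415)) = Rational(161, 305) ≈ 0.52787)
Function('N')(u) = Mul(Pow(u, 2), Pow(Add(-4, u), -1)) (Function('N')(u) = Mul(Mul(Pow(Add(-4, u), -1), u), u) = Mul(Mul(u, Pow(Add(-4, u), -1)), u) = Mul(Pow(u, 2), Pow(Add(-4, u), -1)))
T = Rational(161, 305) ≈ 0.52787
Add(Add(T, Function('N')(-132)), 9417) = Add(Add(Rational(161, 305), Mul(Pow(-132, 2), Pow(Add(-4, -132), -1))), 9417) = Add(Add(Rational(161, 305), Mul(17424, Pow(-136, -1))), 9417) = Add(Add(Rational(161, 305), Mul(17424, Rational(-1, 136))), 9417) = Add(Add(Rational(161, 305), Rational(-2178, 17)), 9417) = Add(Rational(-661553, 5185), 9417) = Rational(48165592, 5185)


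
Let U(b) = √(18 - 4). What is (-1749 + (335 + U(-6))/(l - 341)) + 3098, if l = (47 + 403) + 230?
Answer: 457646/339 + √14/339 ≈ 1350.0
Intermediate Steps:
U(b) = √14
l = 680 (l = 450 + 230 = 680)
(-1749 + (335 + U(-6))/(l - 341)) + 3098 = (-1749 + (335 + √14)/(680 - 341)) + 3098 = (-1749 + (335 + √14)/339) + 3098 = (-1749 + (335 + √14)*(1/339)) + 3098 = (-1749 + (335/339 + √14/339)) + 3098 = (-592576/339 + √14/339) + 3098 = 457646/339 + √14/339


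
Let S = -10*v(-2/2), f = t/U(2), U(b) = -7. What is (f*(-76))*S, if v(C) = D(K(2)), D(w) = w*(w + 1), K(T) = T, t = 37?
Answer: -168720/7 ≈ -24103.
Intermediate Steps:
f = -37/7 (f = 37/(-7) = 37*(-⅐) = -37/7 ≈ -5.2857)
D(w) = w*(1 + w)
v(C) = 6 (v(C) = 2*(1 + 2) = 2*3 = 6)
S = -60 (S = -10*6 = -60)
(f*(-76))*S = -37/7*(-76)*(-60) = (2812/7)*(-60) = -168720/7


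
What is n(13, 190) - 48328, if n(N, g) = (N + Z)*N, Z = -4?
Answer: -48211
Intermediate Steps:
n(N, g) = N*(-4 + N) (n(N, g) = (N - 4)*N = (-4 + N)*N = N*(-4 + N))
n(13, 190) - 48328 = 13*(-4 + 13) - 48328 = 13*9 - 48328 = 117 - 48328 = -48211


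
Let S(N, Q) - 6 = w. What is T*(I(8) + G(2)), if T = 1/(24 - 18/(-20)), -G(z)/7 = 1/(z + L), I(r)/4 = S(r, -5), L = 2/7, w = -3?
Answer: 715/1992 ≈ 0.35894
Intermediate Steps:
L = 2/7 (L = 2*(1/7) = 2/7 ≈ 0.28571)
S(N, Q) = 3 (S(N, Q) = 6 - 3 = 3)
I(r) = 12 (I(r) = 4*3 = 12)
G(z) = -7/(2/7 + z) (G(z) = -7/(z + 2/7) = -7/(2/7 + z))
T = 10/249 (T = 1/(24 - 18*(-1/20)) = 1/(24 + 9/10) = 1/(249/10) = 10/249 ≈ 0.040161)
T*(I(8) + G(2)) = 10*(12 - 49/(2 + 7*2))/249 = 10*(12 - 49/(2 + 14))/249 = 10*(12 - 49/16)/249 = (10/249)*(143/16) = 715/1992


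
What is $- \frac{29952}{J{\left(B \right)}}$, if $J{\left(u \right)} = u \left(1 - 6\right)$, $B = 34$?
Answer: $\frac{14976}{85} \approx 176.19$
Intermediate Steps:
$J{\left(u \right)} = - 5 u$ ($J{\left(u \right)} = u \left(-5\right) = - 5 u$)
$- \frac{29952}{J{\left(B \right)}} = - \frac{29952}{\left(-5\right) 34} = - \frac{29952}{-170} = \left(-29952\right) \left(- \frac{1}{170}\right) = \frac{14976}{85}$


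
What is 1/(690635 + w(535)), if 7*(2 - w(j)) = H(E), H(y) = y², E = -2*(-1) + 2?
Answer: 7/4834443 ≈ 1.4479e-6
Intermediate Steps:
E = 4 (E = 2 + 2 = 4)
w(j) = -2/7 (w(j) = 2 - ⅐*4² = 2 - ⅐*16 = 2 - 16/7 = -2/7)
1/(690635 + w(535)) = 1/(690635 - 2/7) = 1/(4834443/7) = 7/4834443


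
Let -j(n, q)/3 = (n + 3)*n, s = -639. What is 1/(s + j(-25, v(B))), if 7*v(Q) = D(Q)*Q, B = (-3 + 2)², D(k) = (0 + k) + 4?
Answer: -1/2289 ≈ -0.00043687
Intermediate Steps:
D(k) = 4 + k (D(k) = k + 4 = 4 + k)
B = 1 (B = (-1)² = 1)
v(Q) = Q*(4 + Q)/7 (v(Q) = ((4 + Q)*Q)/7 = (Q*(4 + Q))/7 = Q*(4 + Q)/7)
j(n, q) = -3*n*(3 + n) (j(n, q) = -3*(n + 3)*n = -3*(3 + n)*n = -3*n*(3 + n))
1/(s + j(-25, v(B))) = 1/(-639 - 3*(-25)*(3 - 25)) = 1/(-639 - 3*(-25)*(-22)) = 1/(-639 - 1650) = 1/(-2289) = -1/2289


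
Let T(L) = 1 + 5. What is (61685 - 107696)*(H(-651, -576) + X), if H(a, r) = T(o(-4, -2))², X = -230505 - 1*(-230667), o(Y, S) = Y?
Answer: -9110178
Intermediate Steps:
T(L) = 6
X = 162 (X = -230505 + 230667 = 162)
H(a, r) = 36 (H(a, r) = 6² = 36)
(61685 - 107696)*(H(-651, -576) + X) = (61685 - 107696)*(36 + 162) = -46011*198 = -9110178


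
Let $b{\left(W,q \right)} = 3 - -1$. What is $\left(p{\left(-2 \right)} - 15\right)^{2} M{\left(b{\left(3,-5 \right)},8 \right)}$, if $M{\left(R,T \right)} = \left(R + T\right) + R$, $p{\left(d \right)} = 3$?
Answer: $2304$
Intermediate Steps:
$b{\left(W,q \right)} = 4$ ($b{\left(W,q \right)} = 3 + 1 = 4$)
$M{\left(R,T \right)} = T + 2 R$
$\left(p{\left(-2 \right)} - 15\right)^{2} M{\left(b{\left(3,-5 \right)},8 \right)} = \left(3 - 15\right)^{2} \left(8 + 2 \cdot 4\right) = \left(3 - 15\right)^{2} \left(8 + 8\right) = \left(-12\right)^{2} \cdot 16 = 144 \cdot 16 = 2304$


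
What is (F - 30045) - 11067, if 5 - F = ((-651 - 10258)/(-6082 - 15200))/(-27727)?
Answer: -24256665766589/590086014 ≈ -41107.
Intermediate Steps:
F = 2950440979/590086014 (F = 5 - (-651 - 10258)/(-6082 - 15200)/(-27727) = 5 - (-10909/(-21282))*(-1)/27727 = 5 - (-10909*(-1/21282))*(-1)/27727 = 5 - 10909*(-1)/(21282*27727) = 5 - 1*(-10909/590086014) = 5 + 10909/590086014 = 2950440979/590086014 ≈ 5.0000)
(F - 30045) - 11067 = (2950440979/590086014 - 30045) - 11067 = -17726183849651/590086014 - 11067 = -24256665766589/590086014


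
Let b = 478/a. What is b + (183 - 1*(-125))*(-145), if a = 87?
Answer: -3884942/87 ≈ -44655.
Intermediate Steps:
b = 478/87 ≈ 5.4943
b + (183 - 1*(-125))*(-145) = 478/87 + (183 - 1*(-125))*(-145) = 478/87 + (183 + 125)*(-145) = 478/87 + 308*(-145) = 478/87 - 44660 = -3884942/87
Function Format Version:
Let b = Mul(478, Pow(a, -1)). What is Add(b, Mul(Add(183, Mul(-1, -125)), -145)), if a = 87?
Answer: Rational(-3884942, 87) ≈ -44655.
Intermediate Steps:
b = Rational(478, 87) (b = Mul(478, Pow(87, -1)) = Mul(478, Rational(1, 87)) = Rational(478, 87) ≈ 5.4943)
Add(b, Mul(Add(183, Mul(-1, -125)), -145)) = Add(Rational(478, 87), Mul(Add(183, Mul(-1, -125)), -145)) = Add(Rational(478, 87), Mul(Add(183, 125), -145)) = Add(Rational(478, 87), Mul(308, -145)) = Add(Rational(478, 87), -44660) = Rational(-3884942, 87)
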